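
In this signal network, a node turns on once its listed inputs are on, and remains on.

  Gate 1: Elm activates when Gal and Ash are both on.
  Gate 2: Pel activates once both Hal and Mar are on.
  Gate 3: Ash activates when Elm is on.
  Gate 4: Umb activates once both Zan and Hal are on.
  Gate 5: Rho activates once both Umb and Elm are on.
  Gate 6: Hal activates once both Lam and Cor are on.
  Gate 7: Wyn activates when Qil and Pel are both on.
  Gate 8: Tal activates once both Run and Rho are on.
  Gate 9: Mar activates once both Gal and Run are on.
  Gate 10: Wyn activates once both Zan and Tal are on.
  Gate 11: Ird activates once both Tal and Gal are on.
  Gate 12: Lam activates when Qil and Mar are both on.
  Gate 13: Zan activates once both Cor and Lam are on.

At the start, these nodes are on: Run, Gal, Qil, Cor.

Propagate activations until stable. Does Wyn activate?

Gal and Run are on, so Mar activates (Gate 9).
Qil and Mar are on, so Lam activates (Gate 12).
Gate 6: Lam and Cor on → Hal on.
Gate 2: Hal and Mar on → Pel on.
Gate 7: Qil and Pel on → Wyn on.

Yes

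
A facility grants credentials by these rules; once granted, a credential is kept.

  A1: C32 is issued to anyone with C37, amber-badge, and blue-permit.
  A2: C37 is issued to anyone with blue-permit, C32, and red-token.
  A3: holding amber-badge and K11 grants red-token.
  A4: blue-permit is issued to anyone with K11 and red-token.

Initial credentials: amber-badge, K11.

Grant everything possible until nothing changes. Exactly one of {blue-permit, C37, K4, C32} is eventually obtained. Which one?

blue-permit

Holding amber-badge and K11 grants red-token (A3).
Holding K11 and red-token grants blue-permit (A4).
C32 would need C37, amber-badge, and blue-permit (A1), but C37 is never granted. C37 would need blue-permit, C32, and red-token (A2), but C32 is never granted. No rule produces K4, and it is not given.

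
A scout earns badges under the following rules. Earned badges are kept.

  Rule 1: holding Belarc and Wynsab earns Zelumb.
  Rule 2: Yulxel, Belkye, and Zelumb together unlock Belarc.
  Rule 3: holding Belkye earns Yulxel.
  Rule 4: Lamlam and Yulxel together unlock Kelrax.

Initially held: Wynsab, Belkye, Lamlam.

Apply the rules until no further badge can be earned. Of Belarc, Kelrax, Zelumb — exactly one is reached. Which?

With Belkye, Yulxel is earned (Rule 3).
With Lamlam and Yulxel, Kelrax is earned (Rule 4).
Belarc would need Yulxel, Belkye, and Zelumb (Rule 2), but Zelumb is never earned. Zelumb would need Belarc and Wynsab (Rule 1), but Belarc is never earned.

Kelrax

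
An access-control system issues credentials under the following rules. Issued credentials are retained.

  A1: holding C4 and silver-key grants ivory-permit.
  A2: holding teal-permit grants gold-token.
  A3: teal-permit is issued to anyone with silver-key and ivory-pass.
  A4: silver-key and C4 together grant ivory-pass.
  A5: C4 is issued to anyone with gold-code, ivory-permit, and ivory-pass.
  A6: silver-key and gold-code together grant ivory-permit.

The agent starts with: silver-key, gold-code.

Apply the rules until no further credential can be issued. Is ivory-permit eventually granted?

Holding silver-key and gold-code grants ivory-permit (A6).

Yes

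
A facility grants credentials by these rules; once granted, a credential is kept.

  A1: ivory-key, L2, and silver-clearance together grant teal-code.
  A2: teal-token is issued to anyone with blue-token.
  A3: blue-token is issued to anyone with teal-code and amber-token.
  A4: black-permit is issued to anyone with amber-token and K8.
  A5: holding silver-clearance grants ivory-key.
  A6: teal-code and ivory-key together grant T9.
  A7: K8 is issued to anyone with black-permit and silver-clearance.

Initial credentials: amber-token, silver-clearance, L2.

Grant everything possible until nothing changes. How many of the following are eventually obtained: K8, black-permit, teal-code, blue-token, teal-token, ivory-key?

4

Holding silver-clearance grants ivory-key (A5).
Holding ivory-key, L2, and silver-clearance grants teal-code (A1).
Holding teal-code and amber-token grants blue-token (A3).
Holding blue-token grants teal-token (A2).
K8 would need black-permit and silver-clearance (A7), but black-permit is never granted.
black-permit would need amber-token and K8 (A4), but K8 is never granted.
teal-code: reached.
blue-token: reached.
teal-token: reached.
ivory-key: reached.
Reached: teal-code, blue-token, teal-token, and ivory-key — 4 of the 6.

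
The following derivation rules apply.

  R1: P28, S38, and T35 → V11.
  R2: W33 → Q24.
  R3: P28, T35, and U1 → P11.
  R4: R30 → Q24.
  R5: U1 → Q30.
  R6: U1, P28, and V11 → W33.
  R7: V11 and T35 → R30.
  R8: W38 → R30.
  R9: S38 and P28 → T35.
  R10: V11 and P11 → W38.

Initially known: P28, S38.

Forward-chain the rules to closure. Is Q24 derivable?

From S38 and P28, R9 gives T35.
From P28, S38, and T35, R1 gives V11.
V11 and T35 hold, so R30 follows (R7).
From R30, R4 gives Q24.

Yes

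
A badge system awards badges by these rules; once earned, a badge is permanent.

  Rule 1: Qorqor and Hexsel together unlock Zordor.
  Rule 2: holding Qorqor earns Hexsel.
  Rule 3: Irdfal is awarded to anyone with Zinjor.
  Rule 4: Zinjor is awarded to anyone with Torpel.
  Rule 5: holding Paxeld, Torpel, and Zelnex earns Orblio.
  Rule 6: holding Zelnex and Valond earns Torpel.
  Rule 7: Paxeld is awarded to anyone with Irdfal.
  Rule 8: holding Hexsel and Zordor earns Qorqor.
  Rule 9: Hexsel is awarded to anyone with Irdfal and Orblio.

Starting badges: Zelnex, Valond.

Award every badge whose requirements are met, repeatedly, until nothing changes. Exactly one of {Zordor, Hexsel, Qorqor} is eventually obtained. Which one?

With Zelnex and Valond, Torpel is earned (Rule 6).
With Torpel, Zinjor is earned (Rule 4).
With Zinjor, Irdfal is earned (Rule 3).
With Irdfal, Paxeld is earned (Rule 7).
With Paxeld, Torpel, and Zelnex, Orblio is earned (Rule 5).
With Irdfal and Orblio, Hexsel is earned (Rule 9).
Zordor would need Qorqor and Hexsel (Rule 1), but Qorqor is never earned. Qorqor would need Hexsel and Zordor (Rule 8), but Zordor is never earned.

Hexsel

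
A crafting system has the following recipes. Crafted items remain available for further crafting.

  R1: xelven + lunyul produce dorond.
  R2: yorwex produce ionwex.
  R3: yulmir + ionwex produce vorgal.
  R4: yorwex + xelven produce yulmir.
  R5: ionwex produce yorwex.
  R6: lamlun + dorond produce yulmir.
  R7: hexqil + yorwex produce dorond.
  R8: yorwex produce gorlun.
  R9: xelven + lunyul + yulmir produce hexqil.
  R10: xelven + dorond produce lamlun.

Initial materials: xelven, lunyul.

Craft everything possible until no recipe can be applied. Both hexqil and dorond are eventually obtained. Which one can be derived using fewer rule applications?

dorond

dorond: xelven + lunyul → dorond (R1). [1 rule application]
hexqil: Using R1, xelven and lunyul make dorond. xelven + dorond → lamlun (R10). Using R6, lamlun and dorond make yulmir. Using R9, xelven, lunyul, and yulmir make hexqil. [4 rule applications]
dorond needs fewer.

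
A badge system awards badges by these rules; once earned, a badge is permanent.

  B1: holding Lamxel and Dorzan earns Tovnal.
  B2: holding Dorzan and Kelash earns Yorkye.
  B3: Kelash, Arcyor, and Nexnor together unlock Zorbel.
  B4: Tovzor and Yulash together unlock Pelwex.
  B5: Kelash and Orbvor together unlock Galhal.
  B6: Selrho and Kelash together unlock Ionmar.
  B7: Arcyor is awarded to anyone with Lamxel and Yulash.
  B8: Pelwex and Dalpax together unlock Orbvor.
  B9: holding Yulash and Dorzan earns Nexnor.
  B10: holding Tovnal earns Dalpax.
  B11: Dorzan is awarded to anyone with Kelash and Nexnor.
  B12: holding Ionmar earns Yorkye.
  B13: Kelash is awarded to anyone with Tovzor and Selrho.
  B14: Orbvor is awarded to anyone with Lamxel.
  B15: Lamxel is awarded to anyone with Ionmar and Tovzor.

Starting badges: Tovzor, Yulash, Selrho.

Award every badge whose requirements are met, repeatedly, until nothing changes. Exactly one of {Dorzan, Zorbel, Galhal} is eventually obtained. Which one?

Galhal

With Tovzor and Selrho, Kelash is earned (B13).
With Selrho and Kelash, Ionmar is earned (B6).
With Ionmar and Tovzor, Lamxel is earned (B15).
With Lamxel, Orbvor is earned (B14).
With Kelash and Orbvor, Galhal is earned (B5).
Zorbel would need Kelash, Arcyor, and Nexnor (B3), but Nexnor is never earned. Dorzan would need Kelash and Nexnor (B11), but Nexnor is never earned.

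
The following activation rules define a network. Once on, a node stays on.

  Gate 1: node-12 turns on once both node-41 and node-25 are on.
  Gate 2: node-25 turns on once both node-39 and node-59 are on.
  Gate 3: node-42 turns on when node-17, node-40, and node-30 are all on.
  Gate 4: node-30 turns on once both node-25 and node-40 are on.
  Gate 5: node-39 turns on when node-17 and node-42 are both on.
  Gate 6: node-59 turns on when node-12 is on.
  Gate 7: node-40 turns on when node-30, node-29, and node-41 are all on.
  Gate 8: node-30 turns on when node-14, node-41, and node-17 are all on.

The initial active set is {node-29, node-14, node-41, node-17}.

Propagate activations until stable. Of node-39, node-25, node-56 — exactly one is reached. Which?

node-39

node-14, node-41, and node-17 are on, so node-30 turns on (Gate 8).
Gate 7: node-30, node-29, and node-41 on → node-40 on.
Gate 3: node-17, node-40, and node-30 on → node-42 on.
Gate 5: node-17 and node-42 on → node-39 on.
node-25 would need node-39 and node-59 (Gate 2), but node-59 never turns on. No rule produces node-56, and it is not given.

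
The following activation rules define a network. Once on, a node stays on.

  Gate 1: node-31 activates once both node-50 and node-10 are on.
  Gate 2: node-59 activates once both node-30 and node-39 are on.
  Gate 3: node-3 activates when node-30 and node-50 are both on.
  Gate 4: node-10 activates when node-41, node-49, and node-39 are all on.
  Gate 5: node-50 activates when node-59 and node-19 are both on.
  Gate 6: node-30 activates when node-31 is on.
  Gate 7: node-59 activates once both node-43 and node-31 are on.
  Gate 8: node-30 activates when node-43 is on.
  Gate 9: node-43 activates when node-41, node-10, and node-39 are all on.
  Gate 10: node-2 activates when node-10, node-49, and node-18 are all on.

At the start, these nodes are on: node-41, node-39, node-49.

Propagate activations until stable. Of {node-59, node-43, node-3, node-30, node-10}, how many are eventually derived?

Gate 4: node-41, node-49, and node-39 on → node-10 on.
Gate 9: node-41, node-10, and node-39 on → node-43 on.
node-43 is on, so node-30 activates (Gate 8).
node-30 and node-39 are on, so node-59 activates (Gate 2).
node-59: reached.
node-43: reached.
node-3 would need node-30 and node-50 (Gate 3), but node-50 never turns on.
node-30: reached.
node-10: reached.
Reached: node-59, node-43, node-30, and node-10 — 4 of the 5.

4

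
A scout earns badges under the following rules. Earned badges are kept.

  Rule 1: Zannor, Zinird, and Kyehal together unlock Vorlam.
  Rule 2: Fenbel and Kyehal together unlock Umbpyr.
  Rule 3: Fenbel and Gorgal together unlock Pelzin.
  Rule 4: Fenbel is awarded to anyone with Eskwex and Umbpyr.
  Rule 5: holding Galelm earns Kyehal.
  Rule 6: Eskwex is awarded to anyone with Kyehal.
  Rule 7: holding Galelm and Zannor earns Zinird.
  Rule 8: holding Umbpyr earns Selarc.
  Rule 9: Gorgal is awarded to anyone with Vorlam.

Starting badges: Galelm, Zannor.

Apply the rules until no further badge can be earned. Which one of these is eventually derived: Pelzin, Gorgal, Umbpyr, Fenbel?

Gorgal

With Galelm, Kyehal is earned (Rule 5).
With Galelm and Zannor, Zinird is earned (Rule 7).
With Zannor, Zinird, and Kyehal, Vorlam is earned (Rule 1).
With Vorlam, Gorgal is earned (Rule 9).
Fenbel would need Eskwex and Umbpyr (Rule 4), but Umbpyr is never earned. Umbpyr would need Fenbel and Kyehal (Rule 2), but Fenbel is never earned. Pelzin would need Fenbel and Gorgal (Rule 3), but Fenbel is never earned.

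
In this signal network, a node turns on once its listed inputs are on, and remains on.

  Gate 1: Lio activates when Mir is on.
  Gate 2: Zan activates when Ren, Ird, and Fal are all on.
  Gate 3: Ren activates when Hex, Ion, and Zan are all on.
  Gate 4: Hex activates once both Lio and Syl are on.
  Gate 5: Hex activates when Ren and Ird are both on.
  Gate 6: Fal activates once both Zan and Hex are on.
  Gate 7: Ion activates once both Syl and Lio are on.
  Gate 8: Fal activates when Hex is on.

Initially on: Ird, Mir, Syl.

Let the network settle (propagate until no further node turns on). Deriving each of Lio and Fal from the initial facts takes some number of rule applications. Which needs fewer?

Lio: Gate 1: Mir on → Lio on. [1 rule application]
Fal: Mir is on, so Lio activates (Gate 1). Lio and Syl are on, so Hex activates (Gate 4). Gate 8: Hex on → Fal on. [3 rule applications]
Lio needs fewer.

Lio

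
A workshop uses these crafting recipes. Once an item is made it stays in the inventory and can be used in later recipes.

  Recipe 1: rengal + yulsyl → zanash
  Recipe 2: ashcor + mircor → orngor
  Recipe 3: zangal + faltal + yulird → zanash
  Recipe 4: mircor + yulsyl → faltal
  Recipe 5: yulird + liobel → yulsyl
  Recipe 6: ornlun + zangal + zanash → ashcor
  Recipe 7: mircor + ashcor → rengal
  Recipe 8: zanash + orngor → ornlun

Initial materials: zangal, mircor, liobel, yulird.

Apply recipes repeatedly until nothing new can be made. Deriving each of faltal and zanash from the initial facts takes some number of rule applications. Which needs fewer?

faltal: Using Recipe 5, yulird and liobel make yulsyl. Using Recipe 4, mircor and yulsyl make faltal. [2 rule applications]
zanash: yulird + liobel → yulsyl (Recipe 5). Using Recipe 4, mircor and yulsyl make faltal. Using Recipe 3, zangal, faltal, and yulird make zanash. [3 rule applications]
faltal needs fewer.

faltal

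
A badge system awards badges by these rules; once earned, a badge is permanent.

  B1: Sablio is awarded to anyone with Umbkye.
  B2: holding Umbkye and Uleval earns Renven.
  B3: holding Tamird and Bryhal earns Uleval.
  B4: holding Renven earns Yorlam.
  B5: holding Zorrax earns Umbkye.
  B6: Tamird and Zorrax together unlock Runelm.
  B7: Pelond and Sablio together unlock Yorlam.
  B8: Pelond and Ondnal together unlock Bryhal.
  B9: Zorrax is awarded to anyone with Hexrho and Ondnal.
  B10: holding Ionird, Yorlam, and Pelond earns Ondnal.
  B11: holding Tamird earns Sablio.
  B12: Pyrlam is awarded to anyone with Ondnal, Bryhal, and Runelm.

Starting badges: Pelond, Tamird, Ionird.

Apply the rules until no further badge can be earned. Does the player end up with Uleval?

With Tamird, Sablio is earned (B11).
With Pelond and Sablio, Yorlam is earned (B7).
With Ionird, Yorlam, and Pelond, Ondnal is earned (B10).
With Pelond and Ondnal, Bryhal is earned (B8).
With Tamird and Bryhal, Uleval is earned (B3).

Yes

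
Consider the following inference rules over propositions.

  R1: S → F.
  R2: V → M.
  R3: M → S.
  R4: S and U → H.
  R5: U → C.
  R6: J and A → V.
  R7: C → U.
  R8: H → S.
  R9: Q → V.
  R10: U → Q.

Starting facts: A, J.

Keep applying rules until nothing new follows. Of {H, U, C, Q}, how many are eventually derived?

H would need S and U (R4), but U is never established.
U would need C (R7), but C is never established.
C would need U (R5), but U is never established.
Q would need U (R10), but U is never established.
None of the 4 are reached.

0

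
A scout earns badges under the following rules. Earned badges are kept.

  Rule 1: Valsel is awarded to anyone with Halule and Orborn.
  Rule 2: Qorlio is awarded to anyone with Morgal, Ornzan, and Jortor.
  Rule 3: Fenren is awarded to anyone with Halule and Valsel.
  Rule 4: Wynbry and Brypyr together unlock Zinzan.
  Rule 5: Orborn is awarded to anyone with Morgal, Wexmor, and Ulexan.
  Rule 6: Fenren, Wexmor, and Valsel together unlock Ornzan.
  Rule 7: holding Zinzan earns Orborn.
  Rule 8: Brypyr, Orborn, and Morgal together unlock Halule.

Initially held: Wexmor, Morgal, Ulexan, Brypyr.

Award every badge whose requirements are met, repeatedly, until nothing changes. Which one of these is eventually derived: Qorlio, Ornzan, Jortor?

Ornzan

With Morgal, Wexmor, and Ulexan, Orborn is earned (Rule 5).
With Brypyr, Orborn, and Morgal, Halule is earned (Rule 8).
With Halule and Orborn, Valsel is earned (Rule 1).
With Halule and Valsel, Fenren is earned (Rule 3).
With Fenren, Wexmor, and Valsel, Ornzan is earned (Rule 6).
Qorlio would need Morgal, Ornzan, and Jortor (Rule 2), but Jortor is never earned. No rule produces Jortor, and it is not given.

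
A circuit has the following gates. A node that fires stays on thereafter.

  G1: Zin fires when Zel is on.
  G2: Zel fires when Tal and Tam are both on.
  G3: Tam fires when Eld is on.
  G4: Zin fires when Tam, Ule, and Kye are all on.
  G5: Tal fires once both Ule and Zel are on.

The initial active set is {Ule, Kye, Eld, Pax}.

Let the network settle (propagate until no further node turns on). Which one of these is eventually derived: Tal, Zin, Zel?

Eld is on, so Tam fires (G3).
Tam, Ule, and Kye are on, so Zin fires (G4).
Zel would need Tal and Tam (G2), but Tal never turns on. Tal would need Ule and Zel (G5), but Zel never turns on.

Zin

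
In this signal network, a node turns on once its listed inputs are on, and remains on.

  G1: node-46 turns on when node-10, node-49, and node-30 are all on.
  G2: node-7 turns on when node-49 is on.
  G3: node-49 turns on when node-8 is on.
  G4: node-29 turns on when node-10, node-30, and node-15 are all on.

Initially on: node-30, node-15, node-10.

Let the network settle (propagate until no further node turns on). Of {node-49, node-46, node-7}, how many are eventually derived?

0

node-49 would need node-8 (G3), but node-8 never turns on.
node-46 would need node-10, node-49, and node-30 (G1), but node-49 never turns on.
node-7 would need node-49 (G2), but node-49 never turns on.
None of the 3 are reached.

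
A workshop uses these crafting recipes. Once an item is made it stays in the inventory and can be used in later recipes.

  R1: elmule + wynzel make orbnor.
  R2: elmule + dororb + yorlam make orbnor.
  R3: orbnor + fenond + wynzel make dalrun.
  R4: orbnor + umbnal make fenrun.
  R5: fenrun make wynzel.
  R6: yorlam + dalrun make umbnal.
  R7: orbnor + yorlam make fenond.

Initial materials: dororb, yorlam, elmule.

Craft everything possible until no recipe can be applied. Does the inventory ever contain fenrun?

fenrun would need orbnor and umbnal (R4), but umbnal is never obtained.

No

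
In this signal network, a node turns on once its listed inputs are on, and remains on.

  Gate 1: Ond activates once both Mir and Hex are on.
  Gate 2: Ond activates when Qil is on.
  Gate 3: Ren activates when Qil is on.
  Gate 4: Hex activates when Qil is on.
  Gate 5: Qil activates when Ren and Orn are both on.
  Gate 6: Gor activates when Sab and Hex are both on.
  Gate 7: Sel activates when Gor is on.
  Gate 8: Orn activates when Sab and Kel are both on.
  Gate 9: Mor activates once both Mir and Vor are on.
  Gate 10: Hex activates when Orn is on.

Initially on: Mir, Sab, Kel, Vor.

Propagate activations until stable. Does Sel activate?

Yes

Sab and Kel are on, so Orn activates (Gate 8).
Gate 10: Orn on → Hex on.
Gate 6: Sab and Hex on → Gor on.
Gor is on, so Sel activates (Gate 7).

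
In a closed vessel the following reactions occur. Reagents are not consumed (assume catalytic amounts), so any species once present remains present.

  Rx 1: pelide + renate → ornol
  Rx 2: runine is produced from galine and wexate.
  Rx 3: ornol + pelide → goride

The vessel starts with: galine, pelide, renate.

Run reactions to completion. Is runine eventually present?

No

runine would need galine and wexate (Rx 2), but wexate never forms.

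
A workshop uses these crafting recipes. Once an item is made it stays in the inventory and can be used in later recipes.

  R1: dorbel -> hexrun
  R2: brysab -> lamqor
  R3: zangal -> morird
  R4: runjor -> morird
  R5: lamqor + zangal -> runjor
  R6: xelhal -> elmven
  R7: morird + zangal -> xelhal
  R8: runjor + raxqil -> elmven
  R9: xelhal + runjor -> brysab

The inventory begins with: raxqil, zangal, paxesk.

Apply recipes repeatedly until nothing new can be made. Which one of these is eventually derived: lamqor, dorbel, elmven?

Using R3, zangal makes morird.
Using R7, morird and zangal make xelhal.
xelhal -> elmven (R6).
No rule produces dorbel, and it is not given. lamqor would need brysab (R2), but brysab is never obtained.

elmven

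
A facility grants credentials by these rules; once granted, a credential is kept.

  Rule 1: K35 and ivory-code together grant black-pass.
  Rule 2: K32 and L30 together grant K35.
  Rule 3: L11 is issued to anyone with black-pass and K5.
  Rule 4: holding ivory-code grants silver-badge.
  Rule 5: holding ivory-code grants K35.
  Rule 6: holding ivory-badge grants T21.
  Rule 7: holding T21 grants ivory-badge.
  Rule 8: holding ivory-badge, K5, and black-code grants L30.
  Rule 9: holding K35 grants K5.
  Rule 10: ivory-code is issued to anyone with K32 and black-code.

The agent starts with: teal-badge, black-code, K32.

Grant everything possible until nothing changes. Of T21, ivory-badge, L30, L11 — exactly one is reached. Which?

Holding K32 and black-code grants ivory-code (Rule 10).
Holding ivory-code grants K35 (Rule 5).
Holding K35 and ivory-code grants black-pass (Rule 1).
Holding K35 grants K5 (Rule 9).
Holding black-pass and K5 grants L11 (Rule 3).
ivory-badge would need T21 (Rule 7), but T21 is never granted. T21 would need ivory-badge (Rule 6), but ivory-badge is never granted. L30 would need ivory-badge, K5, and black-code (Rule 8), but ivory-badge is never granted.

L11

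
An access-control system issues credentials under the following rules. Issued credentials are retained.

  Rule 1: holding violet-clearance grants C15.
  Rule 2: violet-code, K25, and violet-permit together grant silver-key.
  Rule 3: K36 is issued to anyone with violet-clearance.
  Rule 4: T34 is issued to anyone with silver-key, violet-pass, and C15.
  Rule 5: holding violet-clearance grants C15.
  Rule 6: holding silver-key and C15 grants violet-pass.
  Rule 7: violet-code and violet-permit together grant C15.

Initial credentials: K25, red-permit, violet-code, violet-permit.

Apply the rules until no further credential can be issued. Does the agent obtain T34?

Yes

Holding violet-code and violet-permit grants C15 (Rule 7).
Holding violet-code, K25, and violet-permit grants silver-key (Rule 2).
Holding silver-key and C15 grants violet-pass (Rule 6).
Holding silver-key, violet-pass, and C15 grants T34 (Rule 4).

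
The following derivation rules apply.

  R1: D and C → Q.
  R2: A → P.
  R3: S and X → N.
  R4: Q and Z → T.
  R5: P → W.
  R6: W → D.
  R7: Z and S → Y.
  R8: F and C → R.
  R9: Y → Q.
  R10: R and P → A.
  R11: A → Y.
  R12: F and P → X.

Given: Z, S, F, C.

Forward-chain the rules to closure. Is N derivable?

No

N would need S and X (R3), but X is never established.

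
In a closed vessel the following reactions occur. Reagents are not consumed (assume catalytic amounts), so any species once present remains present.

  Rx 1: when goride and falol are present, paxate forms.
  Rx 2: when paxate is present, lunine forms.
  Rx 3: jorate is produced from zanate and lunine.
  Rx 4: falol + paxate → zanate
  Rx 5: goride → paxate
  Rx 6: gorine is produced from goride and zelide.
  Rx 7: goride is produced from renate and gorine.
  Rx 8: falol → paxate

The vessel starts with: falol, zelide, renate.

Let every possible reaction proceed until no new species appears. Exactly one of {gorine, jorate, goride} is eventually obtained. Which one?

jorate

falol present → paxate forms (Rx 8).
paxate present → lunine forms (Rx 2).
falol and paxate present → zanate forms (Rx 4).
zanate and lunine present → jorate forms (Rx 3).
gorine would need goride and zelide (Rx 6), but goride never forms. goride would need renate and gorine (Rx 7), but gorine never forms.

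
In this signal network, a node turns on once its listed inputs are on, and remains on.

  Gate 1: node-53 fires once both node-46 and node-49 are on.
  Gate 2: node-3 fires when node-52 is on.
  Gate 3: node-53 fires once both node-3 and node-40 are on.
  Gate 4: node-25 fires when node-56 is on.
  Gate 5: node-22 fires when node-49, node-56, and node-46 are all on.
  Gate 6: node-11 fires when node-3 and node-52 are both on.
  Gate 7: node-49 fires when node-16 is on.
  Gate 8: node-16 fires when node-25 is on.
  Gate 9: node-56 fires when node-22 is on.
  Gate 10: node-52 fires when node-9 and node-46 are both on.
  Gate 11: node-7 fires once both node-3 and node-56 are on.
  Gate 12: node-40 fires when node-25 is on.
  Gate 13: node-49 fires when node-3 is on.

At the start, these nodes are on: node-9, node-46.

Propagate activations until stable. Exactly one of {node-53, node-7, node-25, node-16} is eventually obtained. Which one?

node-53

Gate 10: node-9 and node-46 on → node-52 on.
node-52 is on, so node-3 fires (Gate 2).
node-3 is on, so node-49 fires (Gate 13).
Gate 1: node-46 and node-49 on → node-53 on.
node-7 would need node-3 and node-56 (Gate 11), but node-56 never turns on. node-16 would need node-25 (Gate 8), but node-25 never turns on. node-25 would need node-56 (Gate 4), but node-56 never turns on.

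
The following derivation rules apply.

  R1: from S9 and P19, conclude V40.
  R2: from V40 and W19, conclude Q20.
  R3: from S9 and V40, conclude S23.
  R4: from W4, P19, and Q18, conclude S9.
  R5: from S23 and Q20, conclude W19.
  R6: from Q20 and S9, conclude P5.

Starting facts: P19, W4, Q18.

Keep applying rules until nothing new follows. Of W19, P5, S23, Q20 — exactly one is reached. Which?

S23

From W4, P19, and Q18, R4 gives S9.
S9 and P19 hold, so V40 follows (R1).
From S9 and V40, R3 gives S23.
P5 would need Q20 and S9 (R6), but Q20 is never established. Q20 would need V40 and W19 (R2), but W19 is never established. W19 would need S23 and Q20 (R5), but Q20 is never established.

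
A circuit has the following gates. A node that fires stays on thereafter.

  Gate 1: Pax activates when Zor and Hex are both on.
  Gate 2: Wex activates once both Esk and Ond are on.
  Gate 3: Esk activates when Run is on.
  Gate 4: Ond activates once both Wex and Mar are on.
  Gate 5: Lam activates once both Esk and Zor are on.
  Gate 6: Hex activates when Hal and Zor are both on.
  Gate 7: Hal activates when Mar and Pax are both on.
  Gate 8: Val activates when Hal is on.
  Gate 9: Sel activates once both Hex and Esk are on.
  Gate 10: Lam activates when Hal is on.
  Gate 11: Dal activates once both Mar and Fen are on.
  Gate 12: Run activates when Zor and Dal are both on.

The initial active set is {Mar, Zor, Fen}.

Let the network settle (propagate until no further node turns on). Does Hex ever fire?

No

Hex would need Hal and Zor (Gate 6), but Hal never turns on.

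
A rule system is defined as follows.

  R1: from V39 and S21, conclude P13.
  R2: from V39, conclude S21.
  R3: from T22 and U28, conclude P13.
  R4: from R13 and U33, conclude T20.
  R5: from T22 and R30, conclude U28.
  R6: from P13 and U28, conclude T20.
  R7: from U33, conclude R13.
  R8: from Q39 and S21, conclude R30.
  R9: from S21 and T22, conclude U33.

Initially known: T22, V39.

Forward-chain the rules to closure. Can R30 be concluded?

No

R30 would need Q39 and S21 (R8), but Q39 is never established.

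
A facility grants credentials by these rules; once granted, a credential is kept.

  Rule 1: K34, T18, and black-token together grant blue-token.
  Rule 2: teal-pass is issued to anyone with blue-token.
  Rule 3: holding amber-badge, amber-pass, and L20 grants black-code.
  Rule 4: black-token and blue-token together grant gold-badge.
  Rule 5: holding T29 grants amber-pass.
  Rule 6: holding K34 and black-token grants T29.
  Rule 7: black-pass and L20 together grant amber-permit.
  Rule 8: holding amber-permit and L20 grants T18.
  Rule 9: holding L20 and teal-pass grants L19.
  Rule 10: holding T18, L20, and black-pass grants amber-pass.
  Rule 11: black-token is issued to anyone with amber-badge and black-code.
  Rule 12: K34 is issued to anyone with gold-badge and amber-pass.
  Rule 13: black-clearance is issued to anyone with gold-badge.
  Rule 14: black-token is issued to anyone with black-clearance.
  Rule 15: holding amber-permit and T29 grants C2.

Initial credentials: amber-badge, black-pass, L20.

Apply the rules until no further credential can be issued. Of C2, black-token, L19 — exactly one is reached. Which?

Holding black-pass and L20 grants amber-permit (Rule 7).
Holding amber-permit and L20 grants T18 (Rule 8).
Holding T18, L20, and black-pass grants amber-pass (Rule 10).
Holding amber-badge, amber-pass, and L20 grants black-code (Rule 3).
Holding amber-badge and black-code grants black-token (Rule 11).
L19 would need L20 and teal-pass (Rule 9), but teal-pass is never granted. C2 would need amber-permit and T29 (Rule 15), but T29 is never granted.

black-token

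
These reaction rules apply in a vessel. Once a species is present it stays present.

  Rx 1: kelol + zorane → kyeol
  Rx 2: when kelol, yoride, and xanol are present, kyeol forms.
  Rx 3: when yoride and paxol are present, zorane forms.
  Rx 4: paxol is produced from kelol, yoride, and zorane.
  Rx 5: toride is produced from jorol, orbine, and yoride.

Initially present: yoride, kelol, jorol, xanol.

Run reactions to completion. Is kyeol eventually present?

Yes

kelol, yoride, and xanol present → kyeol forms (Rx 2).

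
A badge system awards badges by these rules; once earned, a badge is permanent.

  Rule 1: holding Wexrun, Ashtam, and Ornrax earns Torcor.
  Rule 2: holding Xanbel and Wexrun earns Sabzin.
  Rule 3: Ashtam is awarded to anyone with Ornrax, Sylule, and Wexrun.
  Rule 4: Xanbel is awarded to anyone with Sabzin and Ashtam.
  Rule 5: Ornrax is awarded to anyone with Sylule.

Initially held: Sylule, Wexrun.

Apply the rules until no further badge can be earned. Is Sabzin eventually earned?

No

Sabzin would need Xanbel and Wexrun (Rule 2), but Xanbel is never earned.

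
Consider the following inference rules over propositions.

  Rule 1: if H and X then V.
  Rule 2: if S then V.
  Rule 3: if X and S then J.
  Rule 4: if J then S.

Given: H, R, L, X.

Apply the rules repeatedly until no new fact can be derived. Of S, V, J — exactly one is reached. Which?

V

H and X hold, so V follows (Rule 1).
S would need J (Rule 4), but J is never established. J would need X and S (Rule 3), but S is never established.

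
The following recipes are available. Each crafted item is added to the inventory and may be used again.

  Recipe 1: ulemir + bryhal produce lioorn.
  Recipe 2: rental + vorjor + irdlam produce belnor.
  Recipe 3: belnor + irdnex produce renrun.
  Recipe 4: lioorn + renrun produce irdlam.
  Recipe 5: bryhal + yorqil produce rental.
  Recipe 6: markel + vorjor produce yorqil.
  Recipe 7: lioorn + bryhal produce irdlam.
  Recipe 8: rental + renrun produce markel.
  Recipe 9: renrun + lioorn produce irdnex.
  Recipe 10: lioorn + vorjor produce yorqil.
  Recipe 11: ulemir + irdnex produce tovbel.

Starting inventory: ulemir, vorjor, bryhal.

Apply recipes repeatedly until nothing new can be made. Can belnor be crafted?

Using Recipe 1, ulemir and bryhal make lioorn.
Using Recipe 10, lioorn and vorjor make yorqil.
Using Recipe 7, lioorn and bryhal make irdlam.
bryhal + yorqil → rental (Recipe 5).
rental + vorjor + irdlam → belnor (Recipe 2).

Yes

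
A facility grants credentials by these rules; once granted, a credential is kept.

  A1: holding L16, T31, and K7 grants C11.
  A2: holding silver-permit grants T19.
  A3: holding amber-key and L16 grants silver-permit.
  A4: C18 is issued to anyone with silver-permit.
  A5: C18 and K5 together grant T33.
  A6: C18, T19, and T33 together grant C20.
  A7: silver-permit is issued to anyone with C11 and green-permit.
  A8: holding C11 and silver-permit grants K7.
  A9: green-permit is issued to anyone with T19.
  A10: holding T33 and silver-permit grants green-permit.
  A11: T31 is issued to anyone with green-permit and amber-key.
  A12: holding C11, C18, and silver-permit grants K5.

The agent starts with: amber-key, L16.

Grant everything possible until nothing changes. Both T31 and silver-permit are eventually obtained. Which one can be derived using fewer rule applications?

silver-permit: Holding amber-key and L16 grants silver-permit (A3). [1 rule application]
T31: Holding amber-key and L16 grants silver-permit (A3). Holding silver-permit grants T19 (A2). Holding T19 grants green-permit (A9). Holding green-permit and amber-key grants T31 (A11). [4 rule applications]
silver-permit needs fewer.

silver-permit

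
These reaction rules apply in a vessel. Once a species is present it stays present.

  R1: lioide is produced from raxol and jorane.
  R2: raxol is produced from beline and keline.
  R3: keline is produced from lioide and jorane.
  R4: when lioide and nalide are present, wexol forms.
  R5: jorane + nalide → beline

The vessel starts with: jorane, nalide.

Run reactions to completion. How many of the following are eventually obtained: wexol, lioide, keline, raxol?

wexol would need lioide and nalide (R4), but lioide never forms.
lioide would need raxol and jorane (R1), but raxol never forms.
keline would need lioide and jorane (R3), but lioide never forms.
raxol would need beline and keline (R2), but keline never forms.
None of the 4 are reached.

0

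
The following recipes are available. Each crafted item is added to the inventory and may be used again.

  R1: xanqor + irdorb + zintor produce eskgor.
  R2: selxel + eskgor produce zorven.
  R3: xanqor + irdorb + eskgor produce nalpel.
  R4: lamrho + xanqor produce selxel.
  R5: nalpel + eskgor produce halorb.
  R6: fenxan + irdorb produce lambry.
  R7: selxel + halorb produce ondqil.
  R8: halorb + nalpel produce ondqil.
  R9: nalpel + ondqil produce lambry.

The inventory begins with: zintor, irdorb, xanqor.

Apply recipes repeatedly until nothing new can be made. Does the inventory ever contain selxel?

selxel would need lamrho and xanqor (R4), but lamrho is never obtained.

No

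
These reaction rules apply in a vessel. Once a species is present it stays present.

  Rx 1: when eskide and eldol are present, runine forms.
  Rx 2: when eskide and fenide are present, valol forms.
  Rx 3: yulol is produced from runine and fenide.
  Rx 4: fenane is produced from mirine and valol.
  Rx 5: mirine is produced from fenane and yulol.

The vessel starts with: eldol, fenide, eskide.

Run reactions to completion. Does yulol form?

eskide and eldol present → runine forms (Rx 1).
runine and fenide present → yulol forms (Rx 3).

Yes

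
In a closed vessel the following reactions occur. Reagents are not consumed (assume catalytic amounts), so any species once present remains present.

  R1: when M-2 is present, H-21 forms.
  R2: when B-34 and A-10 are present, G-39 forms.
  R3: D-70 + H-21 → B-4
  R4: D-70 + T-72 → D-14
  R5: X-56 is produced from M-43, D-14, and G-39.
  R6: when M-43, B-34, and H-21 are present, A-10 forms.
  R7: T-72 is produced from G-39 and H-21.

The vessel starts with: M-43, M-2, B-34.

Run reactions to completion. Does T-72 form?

M-2 present → H-21 forms (R1).
M-43, B-34, and H-21 present → A-10 forms (R6).
B-34 and A-10 present → G-39 forms (R2).
G-39 and H-21 present → T-72 forms (R7).

Yes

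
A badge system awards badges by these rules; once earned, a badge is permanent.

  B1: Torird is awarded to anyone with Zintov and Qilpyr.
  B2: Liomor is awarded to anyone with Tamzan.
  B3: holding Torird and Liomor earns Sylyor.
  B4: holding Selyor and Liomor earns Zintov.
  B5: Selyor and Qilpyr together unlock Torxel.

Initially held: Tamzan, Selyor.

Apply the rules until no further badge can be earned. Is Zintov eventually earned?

With Tamzan, Liomor is earned (B2).
With Selyor and Liomor, Zintov is earned (B4).

Yes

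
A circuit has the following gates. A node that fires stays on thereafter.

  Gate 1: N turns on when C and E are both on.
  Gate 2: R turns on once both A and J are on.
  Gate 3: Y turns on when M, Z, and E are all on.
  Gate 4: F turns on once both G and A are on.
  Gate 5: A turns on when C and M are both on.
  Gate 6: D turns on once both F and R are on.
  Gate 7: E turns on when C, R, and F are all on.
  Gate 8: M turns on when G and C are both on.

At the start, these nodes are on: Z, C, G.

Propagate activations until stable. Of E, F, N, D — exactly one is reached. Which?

F

Gate 8: G and C on → M on.
C and M are on, so A turns on (Gate 5).
Gate 4: G and A on → F on.
N would need C and E (Gate 1), but E never turns on. E would need C, R, and F (Gate 7), but R never turns on. D would need F and R (Gate 6), but R never turns on.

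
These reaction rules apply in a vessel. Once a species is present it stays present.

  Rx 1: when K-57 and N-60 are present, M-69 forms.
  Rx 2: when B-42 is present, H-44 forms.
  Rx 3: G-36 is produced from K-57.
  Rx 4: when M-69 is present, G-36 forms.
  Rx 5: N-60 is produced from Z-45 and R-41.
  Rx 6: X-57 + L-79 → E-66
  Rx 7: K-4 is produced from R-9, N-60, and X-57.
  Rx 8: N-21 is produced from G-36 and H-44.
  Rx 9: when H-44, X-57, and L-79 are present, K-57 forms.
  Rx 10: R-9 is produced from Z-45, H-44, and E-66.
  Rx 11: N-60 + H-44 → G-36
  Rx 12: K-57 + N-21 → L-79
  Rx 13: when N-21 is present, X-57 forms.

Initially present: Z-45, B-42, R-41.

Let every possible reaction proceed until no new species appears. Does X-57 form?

Yes

Z-45 and R-41 present → N-60 forms (Rx 5).
B-42 present → H-44 forms (Rx 2).
N-60 and H-44 present → G-36 forms (Rx 11).
G-36 and H-44 present → N-21 forms (Rx 8).
N-21 present → X-57 forms (Rx 13).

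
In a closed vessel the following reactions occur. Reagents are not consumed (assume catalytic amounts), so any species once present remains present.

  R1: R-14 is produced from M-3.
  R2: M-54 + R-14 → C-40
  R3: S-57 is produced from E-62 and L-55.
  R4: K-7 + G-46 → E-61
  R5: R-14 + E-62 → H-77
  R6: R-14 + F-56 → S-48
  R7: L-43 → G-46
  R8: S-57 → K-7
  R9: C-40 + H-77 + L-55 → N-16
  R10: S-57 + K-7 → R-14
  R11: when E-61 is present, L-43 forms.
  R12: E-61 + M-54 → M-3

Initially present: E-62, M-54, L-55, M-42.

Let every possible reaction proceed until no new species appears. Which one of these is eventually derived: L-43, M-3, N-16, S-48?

E-62 and L-55 present → S-57 forms (R3).
S-57 present → K-7 forms (R8).
S-57 and K-7 present → R-14 forms (R10).
R-14 and E-62 present → H-77 forms (R5).
M-54 and R-14 present → C-40 forms (R2).
C-40, H-77, and L-55 present → N-16 forms (R9).
M-3 would need E-61 and M-54 (R12), but E-61 never forms. L-43 would need E-61 (R11), but E-61 never forms. S-48 would need R-14 and F-56 (R6), but F-56 never forms.

N-16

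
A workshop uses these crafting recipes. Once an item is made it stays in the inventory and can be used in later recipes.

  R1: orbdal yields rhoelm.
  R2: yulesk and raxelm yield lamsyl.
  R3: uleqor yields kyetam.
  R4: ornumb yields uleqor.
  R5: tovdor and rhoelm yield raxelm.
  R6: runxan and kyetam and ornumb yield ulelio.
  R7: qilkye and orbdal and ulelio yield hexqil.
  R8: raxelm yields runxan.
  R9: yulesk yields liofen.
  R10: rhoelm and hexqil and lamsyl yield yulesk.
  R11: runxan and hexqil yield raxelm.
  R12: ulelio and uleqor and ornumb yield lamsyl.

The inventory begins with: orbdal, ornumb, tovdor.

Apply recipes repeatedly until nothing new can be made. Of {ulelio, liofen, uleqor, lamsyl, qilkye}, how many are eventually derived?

3

Using R1, orbdal makes rhoelm.
Using R4, ornumb makes uleqor.
Using R5, tovdor and rhoelm make raxelm.
Using R3, uleqor makes kyetam.
raxelm → runxan (R8).
runxan and kyetam and ornumb → ulelio (R6).
ulelio and uleqor and ornumb → lamsyl (R12).
ulelio: reached.
liofen would need yulesk (R9), but yulesk is never obtained.
uleqor: reached.
lamsyl: reached.
No rule produces qilkye, and it is not given.
Reached: ulelio, uleqor, and lamsyl — 3 of the 5.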